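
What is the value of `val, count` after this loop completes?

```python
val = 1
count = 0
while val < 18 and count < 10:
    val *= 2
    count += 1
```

Let's trace through this code step by step.

Initialize: val = 1
Initialize: count = 0
Entering loop: while val < 18 and count < 10:
After iteration 1: val = 2, count = 1
After iteration 2: val = 4, count = 2
After iteration 3: val = 8, count = 3
After iteration 4: val = 16, count = 4
After iteration 5: val = 32, count = 5
Loop ends.

Final answer: 32, 5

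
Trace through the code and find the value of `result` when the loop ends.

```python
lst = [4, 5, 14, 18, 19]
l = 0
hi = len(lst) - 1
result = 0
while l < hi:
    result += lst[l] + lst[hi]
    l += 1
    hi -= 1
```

Let's trace through this code step by step.

Initialize: lst = [4, 5, 14, 18, 19]
Initialize: l = 0
Initialize: hi = 4
Initialize: result = 0
Entering loop: while l < hi:
After iteration 1: l = 1, hi = 3, result = 23
After iteration 2: l = 2, hi = 2, result = 46
Loop ends.

Final answer: 46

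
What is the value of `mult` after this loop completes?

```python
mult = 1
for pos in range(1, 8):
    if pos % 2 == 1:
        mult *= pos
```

Let's trace through this code step by step.

Initialize: mult = 1
Entering loop: for pos in range(1, 8):
After iteration 1: pos = 1, mult = 1
After iteration 2: pos = 2, mult = 1
After iteration 3: pos = 3, mult = 3
After iteration 4: pos = 4, mult = 3
After iteration 5: pos = 5, mult = 15
After iteration 6: pos = 6, mult = 15
After iteration 7: pos = 7, mult = 105
Loop ends.

Final answer: 105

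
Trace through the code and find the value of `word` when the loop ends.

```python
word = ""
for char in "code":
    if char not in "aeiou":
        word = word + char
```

Let's trace through this code step by step.

Initialize: word = ''
Entering loop: for char in "code":
After iteration 1: char = 'c', word = 'c'
After iteration 2: char = 'o', word = 'c'
After iteration 3: char = 'd', word = 'cd'
After iteration 4: char = 'e', word = 'cd'
Loop ends.

Final answer: 'cd'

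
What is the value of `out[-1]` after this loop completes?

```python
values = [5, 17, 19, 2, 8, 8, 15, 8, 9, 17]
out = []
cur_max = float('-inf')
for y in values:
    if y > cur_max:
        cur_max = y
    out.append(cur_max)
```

Let's trace through this code step by step.

Initialize: values = [5, 17, 19, 2, 8, 8, 15, 8, 9, 17]
Initialize: out = []
Initialize: cur_max = -inf
Entering loop: for y in values:
After iteration 1: y = 5, out = [5], cur_max = 5
After iteration 2: y = 17, out = [5, 17], cur_max = 17
After iteration 3: y = 19, out = [5, 17, 19], cur_max = 19
After iteration 4: y = 2, out = [5, 17, 19, 19], cur_max = 19
After iteration 5: y = 8, out = [5, 17, 19, 19, 19], cur_max = 19
After iteration 6: y = 8, out = [5, 17, 19, 19, 19, 19], cur_max = 19
After iteration 7: y = 15, out = [5, 17, 19, 19, 19, 19, 19], cur_max = 19
After iteration 8: y = 8, out = [5, 17, 19, 19, 19, 19, 19, 19], cur_max = 19
After iteration 9: y = 9, out = [5, 17, 19, 19, 19, 19, 19, 19, 19], cur_max = 19
After iteration 10: y = 17, out = [5, 17, 19, 19, 19, 19, 19, 19, 19, 19], cur_max = 19
Loop ends.
out[-1] = 19

Final answer: 19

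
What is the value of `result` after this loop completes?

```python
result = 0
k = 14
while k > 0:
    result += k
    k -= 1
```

Let's trace through this code step by step.

Initialize: result = 0
Initialize: k = 14
Entering loop: while k > 0:
After iteration 1: result = 14, k = 13
After iteration 2: result = 27, k = 12
After iteration 3: result = 39, k = 11
After iteration 4: result = 50, k = 10
After iteration 5: result = 60, k = 9
After iteration 6: result = 69, k = 8
After iteration 7: result = 77, k = 7
After iteration 8: result = 84, k = 6
After iteration 9: result = 90, k = 5
After iteration 10: result = 95, k = 4
After iteration 11: result = 99, k = 3
After iteration 12: result = 102, k = 2
After iteration 13: result = 104, k = 1
After iteration 14: result = 105, k = 0
Loop ends.

Final answer: 105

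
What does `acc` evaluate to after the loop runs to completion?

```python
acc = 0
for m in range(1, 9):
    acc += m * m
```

Let's trace through this code step by step.

Initialize: acc = 0
Entering loop: for m in range(1, 9):
After iteration 1: m = 1, acc = 1
After iteration 2: m = 2, acc = 5
After iteration 3: m = 3, acc = 14
After iteration 4: m = 4, acc = 30
After iteration 5: m = 5, acc = 55
After iteration 6: m = 6, acc = 91
After iteration 7: m = 7, acc = 140
After iteration 8: m = 8, acc = 204
Loop ends.

Final answer: 204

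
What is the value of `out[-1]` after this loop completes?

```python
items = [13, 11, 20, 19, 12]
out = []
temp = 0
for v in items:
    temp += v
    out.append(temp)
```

Let's trace through this code step by step.

Initialize: items = [13, 11, 20, 19, 12]
Initialize: out = []
Initialize: temp = 0
Entering loop: for v in items:
After iteration 1: v = 13, out = [13], temp = 13
After iteration 2: v = 11, out = [13, 24], temp = 24
After iteration 3: v = 20, out = [13, 24, 44], temp = 44
After iteration 4: v = 19, out = [13, 24, 44, 63], temp = 63
After iteration 5: v = 12, out = [13, 24, 44, 63, 75], temp = 75
Loop ends.
out[-1] = 75

Final answer: 75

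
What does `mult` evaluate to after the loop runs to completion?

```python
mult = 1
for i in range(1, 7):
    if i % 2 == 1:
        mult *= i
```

Let's trace through this code step by step.

Initialize: mult = 1
Entering loop: for i in range(1, 7):
After iteration 1: i = 1, mult = 1
After iteration 2: i = 2, mult = 1
After iteration 3: i = 3, mult = 3
After iteration 4: i = 4, mult = 3
After iteration 5: i = 5, mult = 15
After iteration 6: i = 6, mult = 15
Loop ends.

Final answer: 15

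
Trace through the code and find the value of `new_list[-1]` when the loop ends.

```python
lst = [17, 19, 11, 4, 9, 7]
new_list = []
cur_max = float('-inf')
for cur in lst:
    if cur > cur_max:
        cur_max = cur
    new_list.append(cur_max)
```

Let's trace through this code step by step.

Initialize: lst = [17, 19, 11, 4, 9, 7]
Initialize: new_list = []
Initialize: cur_max = -inf
Entering loop: for cur in lst:
After iteration 1: cur = 17, new_list = [17], cur_max = 17
After iteration 2: cur = 19, new_list = [17, 19], cur_max = 19
After iteration 3: cur = 11, new_list = [17, 19, 19], cur_max = 19
After iteration 4: cur = 4, new_list = [17, 19, 19, 19], cur_max = 19
After iteration 5: cur = 9, new_list = [17, 19, 19, 19, 19], cur_max = 19
After iteration 6: cur = 7, new_list = [17, 19, 19, 19, 19, 19], cur_max = 19
Loop ends.
new_list[-1] = 19

Final answer: 19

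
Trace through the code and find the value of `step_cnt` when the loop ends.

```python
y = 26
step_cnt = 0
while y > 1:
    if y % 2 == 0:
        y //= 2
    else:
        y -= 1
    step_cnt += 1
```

Let's trace through this code step by step.

Initialize: y = 26
Initialize: step_cnt = 0
Entering loop: while y > 1:
After iteration 1: y = 13, step_cnt = 1
After iteration 2: y = 12, step_cnt = 2
After iteration 3: y = 6, step_cnt = 3
After iteration 4: y = 3, step_cnt = 4
After iteration 5: y = 2, step_cnt = 5
After iteration 6: y = 1, step_cnt = 6
Loop ends.

Final answer: 6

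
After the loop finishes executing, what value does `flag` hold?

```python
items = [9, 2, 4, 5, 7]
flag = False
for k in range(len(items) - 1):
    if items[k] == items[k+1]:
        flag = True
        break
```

Let's trace through this code step by step.

Initialize: items = [9, 2, 4, 5, 7]
Initialize: flag = False
Entering loop: for k in range(len(items) - 1):
After iteration 1: k = 0, flag = False
After iteration 2: k = 1, flag = False
After iteration 3: k = 2, flag = False
After iteration 4: k = 3, flag = False
Loop ends.

Final answer: False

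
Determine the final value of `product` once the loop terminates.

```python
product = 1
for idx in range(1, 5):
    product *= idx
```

Let's trace through this code step by step.

Initialize: product = 1
Entering loop: for idx in range(1, 5):
After iteration 1: idx = 1, product = 1
After iteration 2: idx = 2, product = 2
After iteration 3: idx = 3, product = 6
After iteration 4: idx = 4, product = 24
Loop ends.

Final answer: 24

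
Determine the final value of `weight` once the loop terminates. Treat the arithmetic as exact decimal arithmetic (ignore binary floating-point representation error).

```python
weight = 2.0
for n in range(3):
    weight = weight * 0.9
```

Let's trace through this code step by step.

Initialize: weight = 2.0
Entering loop: for n in range(3):
After iteration 1: n = 0, weight = 1.8
After iteration 2: n = 1, weight = 1.62
After iteration 3: n = 2, weight = 1.458
Loop ends.

Final answer: 1.458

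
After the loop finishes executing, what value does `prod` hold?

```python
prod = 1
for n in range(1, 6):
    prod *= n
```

Let's trace through this code step by step.

Initialize: prod = 1
Entering loop: for n in range(1, 6):
After iteration 1: n = 1, prod = 1
After iteration 2: n = 2, prod = 2
After iteration 3: n = 3, prod = 6
After iteration 4: n = 4, prod = 24
After iteration 5: n = 5, prod = 120
Loop ends.

Final answer: 120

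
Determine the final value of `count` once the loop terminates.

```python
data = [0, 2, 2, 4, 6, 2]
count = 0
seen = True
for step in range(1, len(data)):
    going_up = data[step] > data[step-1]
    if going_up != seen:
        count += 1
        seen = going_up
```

Let's trace through this code step by step.

Initialize: data = [0, 2, 2, 4, 6, 2]
Initialize: count = 0
Initialize: seen = True
Entering loop: for step in range(1, len(data)):
After iteration 1: step = 1, count = 0, seen = True, going_up = True
After iteration 2: step = 2, count = 1, seen = False, going_up = False
After iteration 3: step = 3, count = 2, seen = True, going_up = True
After iteration 4: step = 4, count = 2, seen = True, going_up = True
After iteration 5: step = 5, count = 3, seen = False, going_up = False
Loop ends.

Final answer: 3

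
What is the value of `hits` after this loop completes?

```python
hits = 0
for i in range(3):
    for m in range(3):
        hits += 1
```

Let's trace through this code step by step.

Initialize: hits = 0
Entering loop: for i in range(3):
After iteration 1: i = 0, hits = 3
After iteration 2: i = 1, hits = 6
After iteration 3: i = 2, hits = 9
Loop ends.

Final answer: 9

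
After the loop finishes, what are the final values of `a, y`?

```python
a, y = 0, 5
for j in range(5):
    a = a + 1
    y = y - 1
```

Let's trace through this code step by step.

Initialize: a = 0
Initialize: y = 5
Entering loop: for j in range(5):
After iteration 1: j = 0, a = 1, y = 4
After iteration 2: j = 1, a = 2, y = 3
After iteration 3: j = 2, a = 3, y = 2
After iteration 4: j = 3, a = 4, y = 1
After iteration 5: j = 4, a = 5, y = 0
Loop ends.

Final answer: 5, 0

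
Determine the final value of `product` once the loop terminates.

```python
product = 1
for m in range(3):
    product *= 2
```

Let's trace through this code step by step.

Initialize: product = 1
Entering loop: for m in range(3):
After iteration 1: m = 0, product = 2
After iteration 2: m = 1, product = 4
After iteration 3: m = 2, product = 8
Loop ends.

Final answer: 8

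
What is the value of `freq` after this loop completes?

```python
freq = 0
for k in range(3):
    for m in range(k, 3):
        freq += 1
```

Let's trace through this code step by step.

Initialize: freq = 0
Entering loop: for k in range(3):
After iteration 1: k = 0, freq = 3
After iteration 2: k = 1, freq = 5
After iteration 3: k = 2, freq = 6
Loop ends.

Final answer: 6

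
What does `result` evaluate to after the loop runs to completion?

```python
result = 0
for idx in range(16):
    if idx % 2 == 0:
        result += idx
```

Let's trace through this code step by step.

Initialize: result = 0
Entering loop: for idx in range(16):
After iteration 1: idx = 0, result = 0
After iteration 2: idx = 1, result = 0
After iteration 3: idx = 2, result = 2
After iteration 4: idx = 3, result = 2
After iteration 5: idx = 4, result = 6
After iteration 6: idx = 5, result = 6
After iteration 7: idx = 6, result = 12
After iteration 8: idx = 7, result = 12
After iteration 9: idx = 8, result = 20
After iteration 10: idx = 9, result = 20
After iteration 11: idx = 10, result = 30
After iteration 12: idx = 11, result = 30
After iteration 13: idx = 12, result = 42
After iteration 14: idx = 13, result = 42
After iteration 15: idx = 14, result = 56
After iteration 16: idx = 15, result = 56
Loop ends.

Final answer: 56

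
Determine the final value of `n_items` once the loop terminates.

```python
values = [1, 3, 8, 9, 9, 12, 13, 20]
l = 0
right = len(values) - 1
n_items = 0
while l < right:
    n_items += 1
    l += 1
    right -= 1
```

Let's trace through this code step by step.

Initialize: values = [1, 3, 8, 9, 9, 12, 13, 20]
Initialize: l = 0
Initialize: right = 7
Initialize: n_items = 0
Entering loop: while l < right:
After iteration 1: l = 1, right = 6, n_items = 1
After iteration 2: l = 2, right = 5, n_items = 2
After iteration 3: l = 3, right = 4, n_items = 3
After iteration 4: l = 4, right = 3, n_items = 4
Loop ends.

Final answer: 4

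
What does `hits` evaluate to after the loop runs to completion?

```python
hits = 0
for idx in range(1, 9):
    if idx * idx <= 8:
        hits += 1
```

Let's trace through this code step by step.

Initialize: hits = 0
Entering loop: for idx in range(1, 9):
After iteration 1: idx = 1, hits = 1
After iteration 2: idx = 2, hits = 2
After iteration 3: idx = 3, hits = 2
After iteration 4: idx = 4, hits = 2
After iteration 5: idx = 5, hits = 2
After iteration 6: idx = 6, hits = 2
After iteration 7: idx = 7, hits = 2
After iteration 8: idx = 8, hits = 2
Loop ends.

Final answer: 2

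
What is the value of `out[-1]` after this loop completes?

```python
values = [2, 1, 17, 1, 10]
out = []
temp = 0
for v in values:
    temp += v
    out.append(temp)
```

Let's trace through this code step by step.

Initialize: values = [2, 1, 17, 1, 10]
Initialize: out = []
Initialize: temp = 0
Entering loop: for v in values:
After iteration 1: v = 2, out = [2], temp = 2
After iteration 2: v = 1, out = [2, 3], temp = 3
After iteration 3: v = 17, out = [2, 3, 20], temp = 20
After iteration 4: v = 1, out = [2, 3, 20, 21], temp = 21
After iteration 5: v = 10, out = [2, 3, 20, 21, 31], temp = 31
Loop ends.
out[-1] = 31

Final answer: 31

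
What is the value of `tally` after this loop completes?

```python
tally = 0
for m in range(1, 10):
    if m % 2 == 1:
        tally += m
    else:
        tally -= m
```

Let's trace through this code step by step.

Initialize: tally = 0
Entering loop: for m in range(1, 10):
After iteration 1: m = 1, tally = 1
After iteration 2: m = 2, tally = -1
After iteration 3: m = 3, tally = 2
After iteration 4: m = 4, tally = -2
After iteration 5: m = 5, tally = 3
After iteration 6: m = 6, tally = -3
After iteration 7: m = 7, tally = 4
After iteration 8: m = 8, tally = -4
After iteration 9: m = 9, tally = 5
Loop ends.

Final answer: 5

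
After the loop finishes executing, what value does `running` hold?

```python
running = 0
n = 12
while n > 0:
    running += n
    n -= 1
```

Let's trace through this code step by step.

Initialize: running = 0
Initialize: n = 12
Entering loop: while n > 0:
After iteration 1: running = 12, n = 11
After iteration 2: running = 23, n = 10
After iteration 3: running = 33, n = 9
After iteration 4: running = 42, n = 8
After iteration 5: running = 50, n = 7
After iteration 6: running = 57, n = 6
After iteration 7: running = 63, n = 5
After iteration 8: running = 68, n = 4
After iteration 9: running = 72, n = 3
After iteration 10: running = 75, n = 2
After iteration 11: running = 77, n = 1
After iteration 12: running = 78, n = 0
Loop ends.

Final answer: 78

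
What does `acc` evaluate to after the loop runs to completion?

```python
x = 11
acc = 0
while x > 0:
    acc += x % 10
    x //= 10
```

Let's trace through this code step by step.

Initialize: x = 11
Initialize: acc = 0
Entering loop: while x > 0:
After iteration 1: x = 1, acc = 1
After iteration 2: x = 0, acc = 2
Loop ends.

Final answer: 2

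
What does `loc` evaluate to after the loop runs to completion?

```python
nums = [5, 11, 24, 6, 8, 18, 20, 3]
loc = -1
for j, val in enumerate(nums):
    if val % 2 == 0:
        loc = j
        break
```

Let's trace through this code step by step.

Initialize: nums = [5, 11, 24, 6, 8, 18, 20, 3]
Initialize: loc = -1
Entering loop: for j, val in enumerate(nums):
After iteration 1: j = 0, val = 5, loc = -1
After iteration 2: j = 1, val = 11, loc = -1
After iteration 3: j = 2, val = 24, loc = 2
Loop ends.

Final answer: 2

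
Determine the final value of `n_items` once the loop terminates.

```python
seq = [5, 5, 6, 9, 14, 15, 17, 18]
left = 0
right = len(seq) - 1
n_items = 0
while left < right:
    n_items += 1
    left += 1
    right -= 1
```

Let's trace through this code step by step.

Initialize: seq = [5, 5, 6, 9, 14, 15, 17, 18]
Initialize: left = 0
Initialize: right = 7
Initialize: n_items = 0
Entering loop: while left < right:
After iteration 1: left = 1, right = 6, n_items = 1
After iteration 2: left = 2, right = 5, n_items = 2
After iteration 3: left = 3, right = 4, n_items = 3
After iteration 4: left = 4, right = 3, n_items = 4
Loop ends.

Final answer: 4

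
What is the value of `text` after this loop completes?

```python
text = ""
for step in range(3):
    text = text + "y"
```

Let's trace through this code step by step.

Initialize: text = ''
Entering loop: for step in range(3):
After iteration 1: step = 0, text = 'y'
After iteration 2: step = 1, text = 'yy'
After iteration 3: step = 2, text = 'yyy'
Loop ends.

Final answer: 'yyy'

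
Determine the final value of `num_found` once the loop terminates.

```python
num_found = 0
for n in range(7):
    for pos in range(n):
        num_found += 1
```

Let's trace through this code step by step.

Initialize: num_found = 0
Entering loop: for n in range(7):
After iteration 1: n = 0, num_found = 0
After iteration 2: n = 1, num_found = 1, pos = 0
After iteration 3: n = 2, num_found = 3, pos = 1
After iteration 4: n = 3, num_found = 6, pos = 2
After iteration 5: n = 4, num_found = 10, pos = 3
After iteration 6: n = 5, num_found = 15, pos = 4
After iteration 7: n = 6, num_found = 21, pos = 5
Loop ends.

Final answer: 21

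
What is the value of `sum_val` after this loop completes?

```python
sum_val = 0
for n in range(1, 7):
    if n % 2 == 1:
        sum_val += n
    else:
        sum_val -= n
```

Let's trace through this code step by step.

Initialize: sum_val = 0
Entering loop: for n in range(1, 7):
After iteration 1: n = 1, sum_val = 1
After iteration 2: n = 2, sum_val = -1
After iteration 3: n = 3, sum_val = 2
After iteration 4: n = 4, sum_val = -2
After iteration 5: n = 5, sum_val = 3
After iteration 6: n = 6, sum_val = -3
Loop ends.

Final answer: -3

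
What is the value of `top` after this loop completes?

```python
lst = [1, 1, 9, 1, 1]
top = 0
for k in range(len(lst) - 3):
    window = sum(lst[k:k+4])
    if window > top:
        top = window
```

Let's trace through this code step by step.

Initialize: lst = [1, 1, 9, 1, 1]
Initialize: top = 0
Entering loop: for k in range(len(lst) - 3):
After iteration 1: k = 0, top = 12
After iteration 2: k = 1, top = 12
Loop ends.

Final answer: 12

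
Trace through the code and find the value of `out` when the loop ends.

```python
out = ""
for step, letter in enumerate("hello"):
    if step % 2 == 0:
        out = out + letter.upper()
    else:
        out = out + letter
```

Let's trace through this code step by step.

Initialize: out = ''
Entering loop: for step, letter in enumerate("hello"):
After iteration 1: step = 0, letter = 'h', out = 'H'
After iteration 2: step = 1, letter = 'e', out = 'He'
After iteration 3: step = 2, letter = 'l', out = 'HeL'
After iteration 4: step = 3, letter = 'l', out = 'HeLl'
After iteration 5: step = 4, letter = 'o', out = 'HeLlO'
Loop ends.

Final answer: 'HeLlO'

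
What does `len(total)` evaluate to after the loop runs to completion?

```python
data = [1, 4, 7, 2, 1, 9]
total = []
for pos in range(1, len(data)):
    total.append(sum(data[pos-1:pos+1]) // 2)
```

Let's trace through this code step by step.

Initialize: data = [1, 4, 7, 2, 1, 9]
Initialize: total = []
Entering loop: for pos in range(1, len(data)):
After iteration 1: pos = 1, total = [2]
After iteration 2: pos = 2, total = [2, 5]
After iteration 3: pos = 3, total = [2, 5, 4]
After iteration 4: pos = 4, total = [2, 5, 4, 1]
After iteration 5: pos = 5, total = [2, 5, 4, 1, 5]
Loop ends.
len(total) = 5

Final answer: 5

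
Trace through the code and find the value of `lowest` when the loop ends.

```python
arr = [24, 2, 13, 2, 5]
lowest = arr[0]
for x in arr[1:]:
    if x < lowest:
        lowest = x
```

Let's trace through this code step by step.

Initialize: arr = [24, 2, 13, 2, 5]
Initialize: lowest = 24
Entering loop: for x in arr[1:]:
After iteration 1: x = 2, lowest = 2
After iteration 2: x = 13, lowest = 2
After iteration 3: x = 2, lowest = 2
After iteration 4: x = 5, lowest = 2
Loop ends.

Final answer: 2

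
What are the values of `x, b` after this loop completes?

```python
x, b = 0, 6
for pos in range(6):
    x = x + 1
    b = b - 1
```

Let's trace through this code step by step.

Initialize: x = 0
Initialize: b = 6
Entering loop: for pos in range(6):
After iteration 1: pos = 0, x = 1, b = 5
After iteration 2: pos = 1, x = 2, b = 4
After iteration 3: pos = 2, x = 3, b = 3
After iteration 4: pos = 3, x = 4, b = 2
After iteration 5: pos = 4, x = 5, b = 1
After iteration 6: pos = 5, x = 6, b = 0
Loop ends.

Final answer: 6, 0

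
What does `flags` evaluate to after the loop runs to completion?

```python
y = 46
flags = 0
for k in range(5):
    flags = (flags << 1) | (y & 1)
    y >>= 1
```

Let's trace through this code step by step.

Initialize: y = 46
Initialize: flags = 0
Entering loop: for k in range(5):
After iteration 1: k = 0, y = 23, flags = 0
After iteration 2: k = 1, y = 11, flags = 1
After iteration 3: k = 2, y = 5, flags = 3
After iteration 4: k = 3, y = 2, flags = 7
After iteration 5: k = 4, y = 1, flags = 14
Loop ends.

Final answer: 14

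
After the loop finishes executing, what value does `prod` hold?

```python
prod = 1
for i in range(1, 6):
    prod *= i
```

Let's trace through this code step by step.

Initialize: prod = 1
Entering loop: for i in range(1, 6):
After iteration 1: i = 1, prod = 1
After iteration 2: i = 2, prod = 2
After iteration 3: i = 3, prod = 6
After iteration 4: i = 4, prod = 24
After iteration 5: i = 5, prod = 120
Loop ends.

Final answer: 120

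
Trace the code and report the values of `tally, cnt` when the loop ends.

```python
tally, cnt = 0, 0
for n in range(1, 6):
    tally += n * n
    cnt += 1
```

Let's trace through this code step by step.

Initialize: tally = 0
Initialize: cnt = 0
Entering loop: for n in range(1, 6):
After iteration 1: n = 1, tally = 1, cnt = 1
After iteration 2: n = 2, tally = 5, cnt = 2
After iteration 3: n = 3, tally = 14, cnt = 3
After iteration 4: n = 4, tally = 30, cnt = 4
After iteration 5: n = 5, tally = 55, cnt = 5
Loop ends.

Final answer: 55, 5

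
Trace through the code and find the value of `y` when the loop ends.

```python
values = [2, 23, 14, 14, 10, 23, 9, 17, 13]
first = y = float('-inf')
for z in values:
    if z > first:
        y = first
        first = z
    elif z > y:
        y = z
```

Let's trace through this code step by step.

Initialize: values = [2, 23, 14, 14, 10, 23, 9, 17, 13]
Initialize: first = -inf
Initialize: y = -inf
Entering loop: for z in values:
After iteration 1: z = 2, first = 2, y = -inf
After iteration 2: z = 23, first = 23, y = 2
After iteration 3: z = 14, first = 23, y = 14
After iteration 4: z = 14, first = 23, y = 14
After iteration 5: z = 10, first = 23, y = 14
After iteration 6: z = 23, first = 23, y = 23
After iteration 7: z = 9, first = 23, y = 23
After iteration 8: z = 17, first = 23, y = 23
After iteration 9: z = 13, first = 23, y = 23
Loop ends.

Final answer: 23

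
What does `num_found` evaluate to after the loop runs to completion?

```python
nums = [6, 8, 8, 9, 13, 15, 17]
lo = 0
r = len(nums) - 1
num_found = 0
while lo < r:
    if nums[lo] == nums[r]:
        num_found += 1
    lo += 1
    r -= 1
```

Let's trace through this code step by step.

Initialize: nums = [6, 8, 8, 9, 13, 15, 17]
Initialize: lo = 0
Initialize: r = 6
Initialize: num_found = 0
Entering loop: while lo < r:
After iteration 1: lo = 1, r = 5, num_found = 0
After iteration 2: lo = 2, r = 4, num_found = 0
After iteration 3: lo = 3, r = 3, num_found = 0
Loop ends.

Final answer: 0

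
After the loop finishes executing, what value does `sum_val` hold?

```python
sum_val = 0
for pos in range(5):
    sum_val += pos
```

Let's trace through this code step by step.

Initialize: sum_val = 0
Entering loop: for pos in range(5):
After iteration 1: pos = 0, sum_val = 0
After iteration 2: pos = 1, sum_val = 1
After iteration 3: pos = 2, sum_val = 3
After iteration 4: pos = 3, sum_val = 6
After iteration 5: pos = 4, sum_val = 10
Loop ends.

Final answer: 10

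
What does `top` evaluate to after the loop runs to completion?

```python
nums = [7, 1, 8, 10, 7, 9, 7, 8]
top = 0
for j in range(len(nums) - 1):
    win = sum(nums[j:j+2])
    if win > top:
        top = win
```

Let's trace through this code step by step.

Initialize: nums = [7, 1, 8, 10, 7, 9, 7, 8]
Initialize: top = 0
Entering loop: for j in range(len(nums) - 1):
After iteration 1: j = 0, top = 8, win = 8
After iteration 2: j = 1, top = 9, win = 9
After iteration 3: j = 2, top = 18, win = 18
After iteration 4: j = 3, top = 18, win = 17
After iteration 5: j = 4, top = 18, win = 16
After iteration 6: j = 5, top = 18, win = 16
After iteration 7: j = 6, top = 18, win = 15
Loop ends.

Final answer: 18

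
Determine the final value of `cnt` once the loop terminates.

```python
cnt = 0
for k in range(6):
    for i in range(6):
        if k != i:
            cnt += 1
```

Let's trace through this code step by step.

Initialize: cnt = 0
Entering loop: for k in range(6):
After iteration 1: k = 0, cnt = 5
After iteration 2: k = 1, cnt = 10
After iteration 3: k = 2, cnt = 15
After iteration 4: k = 3, cnt = 20
After iteration 5: k = 4, cnt = 25
After iteration 6: k = 5, cnt = 30
Loop ends.

Final answer: 30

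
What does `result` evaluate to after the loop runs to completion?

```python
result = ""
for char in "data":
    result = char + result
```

Let's trace through this code step by step.

Initialize: result = ''
Entering loop: for char in "data":
After iteration 1: char = 'd', result = 'd'
After iteration 2: char = 'a', result = 'ad'
After iteration 3: char = 't', result = 'tad'
After iteration 4: char = 'a', result = 'atad'
Loop ends.

Final answer: 'atad'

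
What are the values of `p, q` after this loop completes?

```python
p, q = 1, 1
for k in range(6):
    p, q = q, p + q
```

Let's trace through this code step by step.

Initialize: p = 1
Initialize: q = 1
Entering loop: for k in range(6):
After iteration 1: k = 0, p = 1, q = 2
After iteration 2: k = 1, p = 2, q = 3
After iteration 3: k = 2, p = 3, q = 5
After iteration 4: k = 3, p = 5, q = 8
After iteration 5: k = 4, p = 8, q = 13
After iteration 6: k = 5, p = 13, q = 21
Loop ends.

Final answer: 13, 21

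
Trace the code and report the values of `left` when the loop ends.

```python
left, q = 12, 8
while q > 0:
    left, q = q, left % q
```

Let's trace through this code step by step.

Initialize: left = 12
Initialize: q = 8
Entering loop: while q > 0:
After iteration 1: left = 8, q = 4
After iteration 2: left = 4, q = 0
Loop ends.

Final answer: 4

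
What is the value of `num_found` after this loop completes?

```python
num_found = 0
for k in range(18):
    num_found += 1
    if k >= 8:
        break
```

Let's trace through this code step by step.

Initialize: num_found = 0
Entering loop: for k in range(18):
After iteration 1: k = 0, num_found = 1
After iteration 2: k = 1, num_found = 2
After iteration 3: k = 2, num_found = 3
After iteration 4: k = 3, num_found = 4
After iteration 5: k = 4, num_found = 5
After iteration 6: k = 5, num_found = 6
After iteration 7: k = 6, num_found = 7
After iteration 8: k = 7, num_found = 8
After iteration 9: k = 8, num_found = 9
Loop ends.

Final answer: 9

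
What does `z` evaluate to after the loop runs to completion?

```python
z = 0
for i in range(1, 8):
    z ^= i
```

Let's trace through this code step by step.

Initialize: z = 0
Entering loop: for i in range(1, 8):
After iteration 1: i = 1, z = 1
After iteration 2: i = 2, z = 3
After iteration 3: i = 3, z = 0
After iteration 4: i = 4, z = 4
After iteration 5: i = 5, z = 1
After iteration 6: i = 6, z = 7
After iteration 7: i = 7, z = 0
Loop ends.

Final answer: 0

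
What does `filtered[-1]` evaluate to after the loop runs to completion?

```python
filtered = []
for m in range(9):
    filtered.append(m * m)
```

Let's trace through this code step by step.

Initialize: filtered = []
Entering loop: for m in range(9):
After iteration 1: m = 0, filtered = [0]
After iteration 2: m = 1, filtered = [0, 1]
After iteration 3: m = 2, filtered = [0, 1, 4]
After iteration 4: m = 3, filtered = [0, 1, 4, 9]
After iteration 5: m = 4, filtered = [0, 1, 4, 9, 16]
After iteration 6: m = 5, filtered = [0, 1, 4, 9, 16, 25]
After iteration 7: m = 6, filtered = [0, 1, 4, 9, 16, 25, 36]
After iteration 8: m = 7, filtered = [0, 1, 4, 9, 16, 25, 36, 49]
After iteration 9: m = 8, filtered = [0, 1, 4, 9, 16, 25, 36, 49, 64]
Loop ends.
filtered[-1] = 64

Final answer: 64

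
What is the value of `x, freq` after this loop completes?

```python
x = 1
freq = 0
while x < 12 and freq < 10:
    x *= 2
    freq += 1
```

Let's trace through this code step by step.

Initialize: x = 1
Initialize: freq = 0
Entering loop: while x < 12 and freq < 10:
After iteration 1: x = 2, freq = 1
After iteration 2: x = 4, freq = 2
After iteration 3: x = 8, freq = 3
After iteration 4: x = 16, freq = 4
Loop ends.

Final answer: 16, 4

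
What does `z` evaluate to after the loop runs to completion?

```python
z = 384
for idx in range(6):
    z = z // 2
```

Let's trace through this code step by step.

Initialize: z = 384
Entering loop: for idx in range(6):
After iteration 1: idx = 0, z = 192
After iteration 2: idx = 1, z = 96
After iteration 3: idx = 2, z = 48
After iteration 4: idx = 3, z = 24
After iteration 5: idx = 4, z = 12
After iteration 6: idx = 5, z = 6
Loop ends.

Final answer: 6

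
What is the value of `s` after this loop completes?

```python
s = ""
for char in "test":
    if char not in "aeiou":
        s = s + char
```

Let's trace through this code step by step.

Initialize: s = ''
Entering loop: for char in "test":
After iteration 1: char = 't', s = 't'
After iteration 2: char = 'e', s = 't'
After iteration 3: char = 's', s = 'ts'
After iteration 4: char = 't', s = 'tst'
Loop ends.

Final answer: 'tst'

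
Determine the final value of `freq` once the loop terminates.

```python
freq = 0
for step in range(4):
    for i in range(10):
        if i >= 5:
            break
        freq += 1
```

Let's trace through this code step by step.

Initialize: freq = 0
Entering loop: for step in range(4):
After iteration 1: step = 0, freq = 5
After iteration 2: step = 1, freq = 10
After iteration 3: step = 2, freq = 15
After iteration 4: step = 3, freq = 20
Loop ends.

Final answer: 20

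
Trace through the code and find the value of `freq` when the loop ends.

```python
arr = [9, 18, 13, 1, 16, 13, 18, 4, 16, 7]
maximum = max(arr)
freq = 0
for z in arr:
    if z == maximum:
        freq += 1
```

Let's trace through this code step by step.

Initialize: arr = [9, 18, 13, 1, 16, 13, 18, 4, 16, 7]
Initialize: maximum = 18
Initialize: freq = 0
Entering loop: for z in arr:
After iteration 1: z = 9, freq = 0
After iteration 2: z = 18, freq = 1
After iteration 3: z = 13, freq = 1
After iteration 4: z = 1, freq = 1
After iteration 5: z = 16, freq = 1
After iteration 6: z = 13, freq = 1
After iteration 7: z = 18, freq = 2
After iteration 8: z = 4, freq = 2
After iteration 9: z = 16, freq = 2
After iteration 10: z = 7, freq = 2
Loop ends.

Final answer: 2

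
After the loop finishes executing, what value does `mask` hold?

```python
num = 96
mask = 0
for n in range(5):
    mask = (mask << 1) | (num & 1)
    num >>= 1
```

Let's trace through this code step by step.

Initialize: num = 96
Initialize: mask = 0
Entering loop: for n in range(5):
After iteration 1: n = 0, num = 48, mask = 0
After iteration 2: n = 1, num = 24, mask = 0
After iteration 3: n = 2, num = 12, mask = 0
After iteration 4: n = 3, num = 6, mask = 0
After iteration 5: n = 4, num = 3, mask = 0
Loop ends.

Final answer: 0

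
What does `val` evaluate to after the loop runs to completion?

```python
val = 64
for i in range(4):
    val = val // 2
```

Let's trace through this code step by step.

Initialize: val = 64
Entering loop: for i in range(4):
After iteration 1: i = 0, val = 32
After iteration 2: i = 1, val = 16
After iteration 3: i = 2, val = 8
After iteration 4: i = 3, val = 4
Loop ends.

Final answer: 4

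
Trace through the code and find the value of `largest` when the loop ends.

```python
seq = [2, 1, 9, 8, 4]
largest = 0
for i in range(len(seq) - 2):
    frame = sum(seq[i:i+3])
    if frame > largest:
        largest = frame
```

Let's trace through this code step by step.

Initialize: seq = [2, 1, 9, 8, 4]
Initialize: largest = 0
Entering loop: for i in range(len(seq) - 2):
After iteration 1: i = 0, largest = 12, frame = 12
After iteration 2: i = 1, largest = 18, frame = 18
After iteration 3: i = 2, largest = 21, frame = 21
Loop ends.

Final answer: 21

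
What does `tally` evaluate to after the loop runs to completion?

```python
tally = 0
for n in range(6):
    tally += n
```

Let's trace through this code step by step.

Initialize: tally = 0
Entering loop: for n in range(6):
After iteration 1: n = 0, tally = 0
After iteration 2: n = 1, tally = 1
After iteration 3: n = 2, tally = 3
After iteration 4: n = 3, tally = 6
After iteration 5: n = 4, tally = 10
After iteration 6: n = 5, tally = 15
Loop ends.

Final answer: 15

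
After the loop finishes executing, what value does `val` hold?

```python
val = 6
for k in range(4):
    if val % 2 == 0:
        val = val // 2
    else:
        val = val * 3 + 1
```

Let's trace through this code step by step.

Initialize: val = 6
Entering loop: for k in range(4):
After iteration 1: k = 0, val = 3
After iteration 2: k = 1, val = 10
After iteration 3: k = 2, val = 5
After iteration 4: k = 3, val = 16
Loop ends.

Final answer: 16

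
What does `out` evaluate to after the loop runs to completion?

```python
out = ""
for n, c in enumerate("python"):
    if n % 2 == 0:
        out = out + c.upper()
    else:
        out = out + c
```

Let's trace through this code step by step.

Initialize: out = ''
Entering loop: for n, c in enumerate("python"):
After iteration 1: n = 0, c = 'p', out = 'P'
After iteration 2: n = 1, c = 'y', out = 'Py'
After iteration 3: n = 2, c = 't', out = 'PyT'
After iteration 4: n = 3, c = 'h', out = 'PyTh'
After iteration 5: n = 4, c = 'o', out = 'PyThO'
After iteration 6: n = 5, c = 'n', out = 'PyThOn'
Loop ends.

Final answer: 'PyThOn'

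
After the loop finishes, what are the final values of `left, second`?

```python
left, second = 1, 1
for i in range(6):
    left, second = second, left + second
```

Let's trace through this code step by step.

Initialize: left = 1
Initialize: second = 1
Entering loop: for i in range(6):
After iteration 1: i = 0, left = 1, second = 2
After iteration 2: i = 1, left = 2, second = 3
After iteration 3: i = 2, left = 3, second = 5
After iteration 4: i = 3, left = 5, second = 8
After iteration 5: i = 4, left = 8, second = 13
After iteration 6: i = 5, left = 13, second = 21
Loop ends.

Final answer: 13, 21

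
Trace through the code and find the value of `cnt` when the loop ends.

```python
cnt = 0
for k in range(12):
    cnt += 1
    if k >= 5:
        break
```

Let's trace through this code step by step.

Initialize: cnt = 0
Entering loop: for k in range(12):
After iteration 1: k = 0, cnt = 1
After iteration 2: k = 1, cnt = 2
After iteration 3: k = 2, cnt = 3
After iteration 4: k = 3, cnt = 4
After iteration 5: k = 4, cnt = 5
After iteration 6: k = 5, cnt = 6
Loop ends.

Final answer: 6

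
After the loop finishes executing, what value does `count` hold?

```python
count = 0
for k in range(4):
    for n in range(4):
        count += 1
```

Let's trace through this code step by step.

Initialize: count = 0
Entering loop: for k in range(4):
After iteration 1: k = 0, count = 4
After iteration 2: k = 1, count = 8
After iteration 3: k = 2, count = 12
After iteration 4: k = 3, count = 16
Loop ends.

Final answer: 16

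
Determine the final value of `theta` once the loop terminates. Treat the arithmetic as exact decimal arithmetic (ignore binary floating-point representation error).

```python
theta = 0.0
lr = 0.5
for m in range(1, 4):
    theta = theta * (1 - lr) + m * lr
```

Let's trace through this code step by step.

Initialize: theta = 0.0
Initialize: lr = 0.5
Entering loop: for m in range(1, 4):
After iteration 1: m = 1, theta = 0.5
After iteration 2: m = 2, theta = 1.25
After iteration 3: m = 3, theta = 2.125
Loop ends.

Final answer: 2.125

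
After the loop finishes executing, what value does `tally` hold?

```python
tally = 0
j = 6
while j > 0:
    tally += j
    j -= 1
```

Let's trace through this code step by step.

Initialize: tally = 0
Initialize: j = 6
Entering loop: while j > 0:
After iteration 1: tally = 6, j = 5
After iteration 2: tally = 11, j = 4
After iteration 3: tally = 15, j = 3
After iteration 4: tally = 18, j = 2
After iteration 5: tally = 20, j = 1
After iteration 6: tally = 21, j = 0
Loop ends.

Final answer: 21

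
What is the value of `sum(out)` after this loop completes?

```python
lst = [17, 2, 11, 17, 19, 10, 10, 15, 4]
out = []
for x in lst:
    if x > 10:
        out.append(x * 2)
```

Let's trace through this code step by step.

Initialize: lst = [17, 2, 11, 17, 19, 10, 10, 15, 4]
Initialize: out = []
Entering loop: for x in lst:
After iteration 1: x = 17, out = [34]
After iteration 2: x = 2, out = [34]
After iteration 3: x = 11, out = [34, 22]
After iteration 4: x = 17, out = [34, 22, 34]
After iteration 5: x = 19, out = [34, 22, 34, 38]
After iteration 6: x = 10, out = [34, 22, 34, 38]
After iteration 7: x = 10, out = [34, 22, 34, 38]
After iteration 8: x = 15, out = [34, 22, 34, 38, 30]
After iteration 9: x = 4, out = [34, 22, 34, 38, 30]
Loop ends.
sum(out) = 158

Final answer: 158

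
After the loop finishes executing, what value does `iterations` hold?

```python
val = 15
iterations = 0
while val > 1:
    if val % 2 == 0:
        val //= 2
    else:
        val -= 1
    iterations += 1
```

Let's trace through this code step by step.

Initialize: val = 15
Initialize: iterations = 0
Entering loop: while val > 1:
After iteration 1: val = 14, iterations = 1
After iteration 2: val = 7, iterations = 2
After iteration 3: val = 6, iterations = 3
After iteration 4: val = 3, iterations = 4
After iteration 5: val = 2, iterations = 5
After iteration 6: val = 1, iterations = 6
Loop ends.

Final answer: 6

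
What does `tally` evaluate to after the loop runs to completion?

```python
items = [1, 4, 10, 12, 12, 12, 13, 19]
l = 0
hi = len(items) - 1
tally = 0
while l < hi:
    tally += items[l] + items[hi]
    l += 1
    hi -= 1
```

Let's trace through this code step by step.

Initialize: items = [1, 4, 10, 12, 12, 12, 13, 19]
Initialize: l = 0
Initialize: hi = 7
Initialize: tally = 0
Entering loop: while l < hi:
After iteration 1: l = 1, hi = 6, tally = 20
After iteration 2: l = 2, hi = 5, tally = 37
After iteration 3: l = 3, hi = 4, tally = 59
After iteration 4: l = 4, hi = 3, tally = 83
Loop ends.

Final answer: 83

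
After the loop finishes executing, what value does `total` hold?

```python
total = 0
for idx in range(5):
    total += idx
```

Let's trace through this code step by step.

Initialize: total = 0
Entering loop: for idx in range(5):
After iteration 1: idx = 0, total = 0
After iteration 2: idx = 1, total = 1
After iteration 3: idx = 2, total = 3
After iteration 4: idx = 3, total = 6
After iteration 5: idx = 4, total = 10
Loop ends.

Final answer: 10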